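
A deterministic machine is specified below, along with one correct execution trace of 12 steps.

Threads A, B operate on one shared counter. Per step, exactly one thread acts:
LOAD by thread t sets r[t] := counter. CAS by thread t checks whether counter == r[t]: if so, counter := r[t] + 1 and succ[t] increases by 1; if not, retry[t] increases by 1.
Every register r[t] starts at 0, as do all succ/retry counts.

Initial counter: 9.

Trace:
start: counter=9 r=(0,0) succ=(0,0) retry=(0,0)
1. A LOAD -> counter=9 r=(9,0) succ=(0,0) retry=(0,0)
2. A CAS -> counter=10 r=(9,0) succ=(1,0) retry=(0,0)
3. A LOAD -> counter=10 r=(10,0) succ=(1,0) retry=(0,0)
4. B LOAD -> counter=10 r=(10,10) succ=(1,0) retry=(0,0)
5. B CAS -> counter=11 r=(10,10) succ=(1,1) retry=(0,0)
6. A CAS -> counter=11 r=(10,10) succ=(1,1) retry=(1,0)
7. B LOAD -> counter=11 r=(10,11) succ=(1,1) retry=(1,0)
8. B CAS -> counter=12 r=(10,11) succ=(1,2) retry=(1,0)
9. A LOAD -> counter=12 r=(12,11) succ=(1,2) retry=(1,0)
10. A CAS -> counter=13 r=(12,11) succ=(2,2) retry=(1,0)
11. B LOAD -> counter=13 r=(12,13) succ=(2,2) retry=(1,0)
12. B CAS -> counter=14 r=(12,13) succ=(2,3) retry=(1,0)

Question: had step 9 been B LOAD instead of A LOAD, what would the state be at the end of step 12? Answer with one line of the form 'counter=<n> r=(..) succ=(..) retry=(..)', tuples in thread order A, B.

(re-executing from step 9 with the substitution; state before step 9: counter=12 r=(10,11) succ=(1,2) retry=(1,0))
9. B LOAD -> counter=12 r=(10,12) succ=(1,2) retry=(1,0)
10. A CAS -> counter=12 r=(10,12) succ=(1,2) retry=(2,0)
11. B LOAD -> counter=12 r=(10,12) succ=(1,2) retry=(2,0)
12. B CAS -> counter=13 r=(10,12) succ=(1,3) retry=(2,0)

counter=13 r=(10,12) succ=(1,3) retry=(2,0)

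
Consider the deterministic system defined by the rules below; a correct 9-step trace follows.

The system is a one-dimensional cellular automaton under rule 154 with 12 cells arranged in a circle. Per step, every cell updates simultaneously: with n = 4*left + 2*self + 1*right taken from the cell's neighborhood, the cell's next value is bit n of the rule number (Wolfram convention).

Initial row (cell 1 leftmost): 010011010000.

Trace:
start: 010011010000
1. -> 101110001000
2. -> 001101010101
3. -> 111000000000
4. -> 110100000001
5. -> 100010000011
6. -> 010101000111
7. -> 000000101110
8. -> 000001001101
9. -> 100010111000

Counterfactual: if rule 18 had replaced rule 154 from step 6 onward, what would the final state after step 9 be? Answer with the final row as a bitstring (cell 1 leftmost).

(re-executing steps 6..9 under rule 18; state before step 6: 100010000011)
6. -> 010101000100
7. -> 100000101010
8. -> 010001000000
9. -> 101010100000

101010100000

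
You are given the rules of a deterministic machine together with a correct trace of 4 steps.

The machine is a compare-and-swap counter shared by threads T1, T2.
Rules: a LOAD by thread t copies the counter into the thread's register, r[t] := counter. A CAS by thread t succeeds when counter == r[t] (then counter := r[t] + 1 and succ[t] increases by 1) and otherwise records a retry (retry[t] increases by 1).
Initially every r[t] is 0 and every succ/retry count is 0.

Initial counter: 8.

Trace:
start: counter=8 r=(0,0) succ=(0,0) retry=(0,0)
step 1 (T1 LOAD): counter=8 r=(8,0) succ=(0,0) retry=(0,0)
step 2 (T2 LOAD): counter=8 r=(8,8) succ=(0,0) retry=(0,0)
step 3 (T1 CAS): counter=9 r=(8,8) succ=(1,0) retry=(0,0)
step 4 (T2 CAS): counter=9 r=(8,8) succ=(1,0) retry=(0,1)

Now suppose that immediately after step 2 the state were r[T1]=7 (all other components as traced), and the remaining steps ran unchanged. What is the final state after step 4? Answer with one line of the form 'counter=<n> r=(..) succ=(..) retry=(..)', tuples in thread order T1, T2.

state after step 2 := counter=8 r=(7,8) succ=(0,0) retry=(0,0)
step 3 (T1 CAS): counter=8 r=(7,8) succ=(0,0) retry=(1,0)
step 4 (T2 CAS): counter=9 r=(7,8) succ=(0,1) retry=(1,0)

counter=9 r=(7,8) succ=(0,1) retry=(1,0)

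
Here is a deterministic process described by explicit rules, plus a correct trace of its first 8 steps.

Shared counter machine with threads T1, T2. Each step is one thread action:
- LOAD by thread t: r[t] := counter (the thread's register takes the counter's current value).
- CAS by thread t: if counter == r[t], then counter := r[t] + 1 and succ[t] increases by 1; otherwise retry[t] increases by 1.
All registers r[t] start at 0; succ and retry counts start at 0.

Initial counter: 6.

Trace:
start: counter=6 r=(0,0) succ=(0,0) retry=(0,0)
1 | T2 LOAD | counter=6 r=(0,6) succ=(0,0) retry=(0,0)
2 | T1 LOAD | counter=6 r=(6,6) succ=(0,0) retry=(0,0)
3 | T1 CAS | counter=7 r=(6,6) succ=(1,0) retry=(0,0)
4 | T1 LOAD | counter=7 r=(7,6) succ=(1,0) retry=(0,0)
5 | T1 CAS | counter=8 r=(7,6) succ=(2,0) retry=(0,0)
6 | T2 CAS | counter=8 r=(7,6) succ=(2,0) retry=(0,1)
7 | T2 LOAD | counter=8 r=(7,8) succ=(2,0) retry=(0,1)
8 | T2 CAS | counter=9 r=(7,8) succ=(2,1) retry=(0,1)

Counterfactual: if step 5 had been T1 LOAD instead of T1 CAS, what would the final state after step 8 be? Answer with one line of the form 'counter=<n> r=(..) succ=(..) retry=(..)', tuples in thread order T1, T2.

counter=8 r=(7,7) succ=(1,1) retry=(0,1)

(re-executing from step 5 with the substitution; state before step 5: counter=7 r=(7,6) succ=(1,0) retry=(0,0))
5 | T1 LOAD | counter=7 r=(7,6) succ=(1,0) retry=(0,0)
6 | T2 CAS | counter=7 r=(7,6) succ=(1,0) retry=(0,1)
7 | T2 LOAD | counter=7 r=(7,7) succ=(1,0) retry=(0,1)
8 | T2 CAS | counter=8 r=(7,7) succ=(1,1) retry=(0,1)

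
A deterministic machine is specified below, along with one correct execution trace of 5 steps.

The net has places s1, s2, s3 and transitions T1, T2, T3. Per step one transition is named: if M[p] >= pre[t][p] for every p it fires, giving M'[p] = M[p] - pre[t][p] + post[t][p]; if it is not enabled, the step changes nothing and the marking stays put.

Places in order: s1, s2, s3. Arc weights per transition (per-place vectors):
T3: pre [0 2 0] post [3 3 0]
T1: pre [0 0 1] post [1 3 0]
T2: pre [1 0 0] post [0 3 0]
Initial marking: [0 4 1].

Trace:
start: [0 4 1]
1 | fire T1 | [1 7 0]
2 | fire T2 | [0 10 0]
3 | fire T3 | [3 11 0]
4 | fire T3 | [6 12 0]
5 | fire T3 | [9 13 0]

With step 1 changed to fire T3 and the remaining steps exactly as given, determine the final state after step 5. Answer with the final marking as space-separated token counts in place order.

11 11 1

(re-executing from step 1 with the substitution; state before step 1: [0 4 1])
1 | fire T3 | [3 5 1]
2 | fire T2 | [2 8 1]
3 | fire T3 | [5 9 1]
4 | fire T3 | [8 10 1]
5 | fire T3 | [11 11 1]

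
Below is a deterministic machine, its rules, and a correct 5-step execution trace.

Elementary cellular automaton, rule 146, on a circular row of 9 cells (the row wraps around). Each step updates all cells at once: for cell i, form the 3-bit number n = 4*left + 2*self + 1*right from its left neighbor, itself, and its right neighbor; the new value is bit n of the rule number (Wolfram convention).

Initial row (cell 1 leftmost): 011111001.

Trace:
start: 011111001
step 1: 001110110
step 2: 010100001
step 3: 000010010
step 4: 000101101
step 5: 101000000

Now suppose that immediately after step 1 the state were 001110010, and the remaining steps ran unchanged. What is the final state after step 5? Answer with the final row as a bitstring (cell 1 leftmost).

000000000

state after step 1 := 001110010
step 2: 010101101
step 3: 000000000
step 4: 000000000
step 5: 000000000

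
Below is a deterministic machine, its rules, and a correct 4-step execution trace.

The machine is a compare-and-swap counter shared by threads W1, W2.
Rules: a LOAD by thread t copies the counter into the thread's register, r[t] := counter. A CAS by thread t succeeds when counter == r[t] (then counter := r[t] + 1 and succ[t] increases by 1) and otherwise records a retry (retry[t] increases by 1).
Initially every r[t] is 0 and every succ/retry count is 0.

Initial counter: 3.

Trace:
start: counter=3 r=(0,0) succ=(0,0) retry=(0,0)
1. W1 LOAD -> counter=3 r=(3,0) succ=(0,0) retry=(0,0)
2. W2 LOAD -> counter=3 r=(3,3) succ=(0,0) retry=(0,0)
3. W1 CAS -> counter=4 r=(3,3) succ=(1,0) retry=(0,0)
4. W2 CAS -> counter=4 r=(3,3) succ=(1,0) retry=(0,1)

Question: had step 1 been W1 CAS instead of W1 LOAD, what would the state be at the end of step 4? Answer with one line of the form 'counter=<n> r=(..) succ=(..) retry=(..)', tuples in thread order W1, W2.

counter=4 r=(0,3) succ=(0,1) retry=(2,0)

(re-executing from step 1 with the substitution; state before step 1: counter=3 r=(0,0) succ=(0,0) retry=(0,0))
1. W1 CAS -> counter=3 r=(0,0) succ=(0,0) retry=(1,0)
2. W2 LOAD -> counter=3 r=(0,3) succ=(0,0) retry=(1,0)
3. W1 CAS -> counter=3 r=(0,3) succ=(0,0) retry=(2,0)
4. W2 CAS -> counter=4 r=(0,3) succ=(0,1) retry=(2,0)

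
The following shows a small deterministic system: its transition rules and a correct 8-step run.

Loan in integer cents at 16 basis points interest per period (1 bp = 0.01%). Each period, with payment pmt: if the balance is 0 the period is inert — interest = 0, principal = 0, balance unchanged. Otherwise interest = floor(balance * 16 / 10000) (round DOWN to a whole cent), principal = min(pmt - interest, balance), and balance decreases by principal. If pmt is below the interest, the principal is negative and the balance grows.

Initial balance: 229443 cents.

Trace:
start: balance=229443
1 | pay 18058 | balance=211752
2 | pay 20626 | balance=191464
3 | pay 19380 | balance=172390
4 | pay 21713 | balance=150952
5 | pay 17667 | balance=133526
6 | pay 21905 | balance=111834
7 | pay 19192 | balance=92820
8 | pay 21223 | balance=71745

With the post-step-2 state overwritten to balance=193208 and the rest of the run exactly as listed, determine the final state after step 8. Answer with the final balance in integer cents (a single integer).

73507

state after step 2 := balance=193208
3 | pay 19380 | balance=174137
4 | pay 21713 | balance=152702
5 | pay 17667 | balance=135279
6 | pay 21905 | balance=113590
7 | pay 19192 | balance=94579
8 | pay 21223 | balance=73507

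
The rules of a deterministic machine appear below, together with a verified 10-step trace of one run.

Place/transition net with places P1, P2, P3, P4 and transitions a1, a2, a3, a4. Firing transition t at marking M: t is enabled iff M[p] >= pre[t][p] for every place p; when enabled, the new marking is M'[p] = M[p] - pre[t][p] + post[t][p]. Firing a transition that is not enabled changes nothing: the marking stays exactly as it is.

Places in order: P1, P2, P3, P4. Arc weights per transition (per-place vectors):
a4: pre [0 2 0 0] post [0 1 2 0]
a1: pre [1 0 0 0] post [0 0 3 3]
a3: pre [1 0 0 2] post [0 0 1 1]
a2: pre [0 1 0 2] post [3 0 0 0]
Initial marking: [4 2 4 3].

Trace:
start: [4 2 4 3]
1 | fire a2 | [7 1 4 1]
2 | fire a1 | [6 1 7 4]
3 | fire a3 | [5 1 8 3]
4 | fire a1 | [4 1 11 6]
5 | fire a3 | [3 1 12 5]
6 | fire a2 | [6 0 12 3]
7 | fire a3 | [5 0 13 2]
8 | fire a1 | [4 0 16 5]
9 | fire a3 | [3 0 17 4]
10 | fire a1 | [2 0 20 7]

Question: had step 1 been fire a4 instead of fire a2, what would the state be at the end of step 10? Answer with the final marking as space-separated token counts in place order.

0 0 19 6

(re-executing from step 1 with the substitution; state before step 1: [4 2 4 3])
1 | fire a4 | [4 1 6 3]
2 | fire a1 | [3 1 9 6]
3 | fire a3 | [2 1 10 5]
4 | fire a1 | [1 1 13 8]
5 | fire a3 | [0 1 14 7]
6 | fire a2 | [3 0 14 5]
7 | fire a3 | [2 0 15 4]
8 | fire a1 | [1 0 18 7]
9 | fire a3 | [0 0 19 6]
10 | fire a1 | [0 0 19 6]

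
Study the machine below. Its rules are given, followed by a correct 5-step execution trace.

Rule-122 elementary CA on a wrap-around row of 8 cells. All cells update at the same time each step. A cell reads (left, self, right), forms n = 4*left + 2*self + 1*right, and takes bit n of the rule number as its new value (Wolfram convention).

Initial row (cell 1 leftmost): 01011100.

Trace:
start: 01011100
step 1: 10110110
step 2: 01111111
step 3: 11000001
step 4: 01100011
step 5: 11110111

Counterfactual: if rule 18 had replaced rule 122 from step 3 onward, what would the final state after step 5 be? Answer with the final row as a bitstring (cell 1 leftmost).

(re-executing steps 3..5 under rule 18; state before step 3: 01111111)
step 3: 00000000
step 4: 00000000
step 5: 00000000

00000000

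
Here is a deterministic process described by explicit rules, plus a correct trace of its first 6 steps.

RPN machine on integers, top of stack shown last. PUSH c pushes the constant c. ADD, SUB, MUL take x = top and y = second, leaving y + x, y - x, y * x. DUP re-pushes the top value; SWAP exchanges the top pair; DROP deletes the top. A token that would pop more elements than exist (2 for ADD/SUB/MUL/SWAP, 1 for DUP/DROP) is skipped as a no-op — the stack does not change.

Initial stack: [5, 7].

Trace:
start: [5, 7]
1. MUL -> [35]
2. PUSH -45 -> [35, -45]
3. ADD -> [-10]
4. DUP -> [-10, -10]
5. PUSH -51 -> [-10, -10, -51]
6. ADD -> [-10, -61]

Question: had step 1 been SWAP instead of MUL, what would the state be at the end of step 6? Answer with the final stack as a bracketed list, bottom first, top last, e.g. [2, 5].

[7, -40, -91]

(re-executing from step 1 with the substitution; state before step 1: [5, 7])
1. SWAP -> [7, 5]
2. PUSH -45 -> [7, 5, -45]
3. ADD -> [7, -40]
4. DUP -> [7, -40, -40]
5. PUSH -51 -> [7, -40, -40, -51]
6. ADD -> [7, -40, -91]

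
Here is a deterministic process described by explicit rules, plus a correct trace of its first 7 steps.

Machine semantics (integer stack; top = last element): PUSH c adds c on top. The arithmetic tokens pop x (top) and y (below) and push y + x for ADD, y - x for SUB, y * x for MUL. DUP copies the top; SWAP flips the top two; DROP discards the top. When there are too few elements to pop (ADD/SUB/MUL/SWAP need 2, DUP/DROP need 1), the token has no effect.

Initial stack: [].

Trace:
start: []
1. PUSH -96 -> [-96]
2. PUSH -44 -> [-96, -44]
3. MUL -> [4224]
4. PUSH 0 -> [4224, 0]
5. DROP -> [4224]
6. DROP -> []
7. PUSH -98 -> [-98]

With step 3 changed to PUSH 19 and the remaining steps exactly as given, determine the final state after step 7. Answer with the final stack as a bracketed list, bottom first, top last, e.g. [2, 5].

[-96, -44, -98]

(re-executing from step 3 with the substitution; state before step 3: [-96, -44])
3. PUSH 19 -> [-96, -44, 19]
4. PUSH 0 -> [-96, -44, 19, 0]
5. DROP -> [-96, -44, 19]
6. DROP -> [-96, -44]
7. PUSH -98 -> [-96, -44, -98]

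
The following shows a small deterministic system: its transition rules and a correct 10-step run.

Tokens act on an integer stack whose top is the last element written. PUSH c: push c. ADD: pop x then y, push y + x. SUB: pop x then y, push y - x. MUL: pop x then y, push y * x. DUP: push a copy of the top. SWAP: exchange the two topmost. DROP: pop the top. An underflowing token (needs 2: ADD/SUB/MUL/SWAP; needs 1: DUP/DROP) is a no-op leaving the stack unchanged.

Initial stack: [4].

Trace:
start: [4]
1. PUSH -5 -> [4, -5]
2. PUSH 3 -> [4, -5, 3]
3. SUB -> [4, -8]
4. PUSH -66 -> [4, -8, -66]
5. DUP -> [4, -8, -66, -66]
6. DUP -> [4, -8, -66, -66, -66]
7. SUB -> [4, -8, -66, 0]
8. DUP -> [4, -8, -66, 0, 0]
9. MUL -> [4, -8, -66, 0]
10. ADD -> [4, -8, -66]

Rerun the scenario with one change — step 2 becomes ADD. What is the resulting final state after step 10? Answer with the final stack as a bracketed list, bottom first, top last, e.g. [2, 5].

[-1, -66]

(re-executing from step 2 with the substitution; state before step 2: [4, -5])
2. ADD -> [-1]
3. SUB -> [-1]
4. PUSH -66 -> [-1, -66]
5. DUP -> [-1, -66, -66]
6. DUP -> [-1, -66, -66, -66]
7. SUB -> [-1, -66, 0]
8. DUP -> [-1, -66, 0, 0]
9. MUL -> [-1, -66, 0]
10. ADD -> [-1, -66]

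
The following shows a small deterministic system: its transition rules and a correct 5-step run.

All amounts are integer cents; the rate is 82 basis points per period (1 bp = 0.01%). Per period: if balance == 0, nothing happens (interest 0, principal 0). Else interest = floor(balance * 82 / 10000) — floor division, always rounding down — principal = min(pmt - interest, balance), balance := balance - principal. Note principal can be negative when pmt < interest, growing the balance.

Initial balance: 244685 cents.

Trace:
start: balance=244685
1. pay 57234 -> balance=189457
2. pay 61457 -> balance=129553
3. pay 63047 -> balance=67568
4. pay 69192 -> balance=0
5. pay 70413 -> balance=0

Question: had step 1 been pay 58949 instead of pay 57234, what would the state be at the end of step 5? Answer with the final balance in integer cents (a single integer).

0

(re-executing from step 1 with the substitution; state before step 1: balance=244685)
1. pay 58949 -> balance=187742
2. pay 61457 -> balance=127824
3. pay 63047 -> balance=65825
4. pay 69192 -> balance=0
5. pay 70413 -> balance=0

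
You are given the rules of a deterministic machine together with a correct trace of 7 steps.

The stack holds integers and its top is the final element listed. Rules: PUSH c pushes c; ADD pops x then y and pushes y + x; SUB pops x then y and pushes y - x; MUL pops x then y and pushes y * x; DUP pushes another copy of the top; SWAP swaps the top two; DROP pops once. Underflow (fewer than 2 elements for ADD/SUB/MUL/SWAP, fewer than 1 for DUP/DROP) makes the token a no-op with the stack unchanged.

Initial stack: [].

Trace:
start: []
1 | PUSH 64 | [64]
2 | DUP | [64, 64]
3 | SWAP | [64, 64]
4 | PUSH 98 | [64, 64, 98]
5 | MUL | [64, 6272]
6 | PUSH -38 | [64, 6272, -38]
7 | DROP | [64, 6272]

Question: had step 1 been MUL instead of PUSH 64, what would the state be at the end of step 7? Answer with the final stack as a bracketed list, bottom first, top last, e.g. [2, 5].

(re-executing from step 1 with the substitution; state before step 1: [])
1 | MUL | []
2 | DUP | []
3 | SWAP | []
4 | PUSH 98 | [98]
5 | MUL | [98]
6 | PUSH -38 | [98, -38]
7 | DROP | [98]

[98]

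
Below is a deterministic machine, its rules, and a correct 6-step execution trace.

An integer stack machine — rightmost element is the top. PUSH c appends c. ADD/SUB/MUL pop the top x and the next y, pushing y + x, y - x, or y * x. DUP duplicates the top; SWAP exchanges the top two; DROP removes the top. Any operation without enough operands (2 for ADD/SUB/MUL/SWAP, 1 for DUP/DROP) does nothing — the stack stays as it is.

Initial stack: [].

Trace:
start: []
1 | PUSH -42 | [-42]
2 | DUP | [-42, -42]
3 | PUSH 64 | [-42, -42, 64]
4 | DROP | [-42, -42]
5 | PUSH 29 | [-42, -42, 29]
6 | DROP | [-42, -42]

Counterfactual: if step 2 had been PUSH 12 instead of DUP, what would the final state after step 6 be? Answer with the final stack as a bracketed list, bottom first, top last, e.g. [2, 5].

(re-executing from step 2 with the substitution; state before step 2: [-42])
2 | PUSH 12 | [-42, 12]
3 | PUSH 64 | [-42, 12, 64]
4 | DROP | [-42, 12]
5 | PUSH 29 | [-42, 12, 29]
6 | DROP | [-42, 12]

[-42, 12]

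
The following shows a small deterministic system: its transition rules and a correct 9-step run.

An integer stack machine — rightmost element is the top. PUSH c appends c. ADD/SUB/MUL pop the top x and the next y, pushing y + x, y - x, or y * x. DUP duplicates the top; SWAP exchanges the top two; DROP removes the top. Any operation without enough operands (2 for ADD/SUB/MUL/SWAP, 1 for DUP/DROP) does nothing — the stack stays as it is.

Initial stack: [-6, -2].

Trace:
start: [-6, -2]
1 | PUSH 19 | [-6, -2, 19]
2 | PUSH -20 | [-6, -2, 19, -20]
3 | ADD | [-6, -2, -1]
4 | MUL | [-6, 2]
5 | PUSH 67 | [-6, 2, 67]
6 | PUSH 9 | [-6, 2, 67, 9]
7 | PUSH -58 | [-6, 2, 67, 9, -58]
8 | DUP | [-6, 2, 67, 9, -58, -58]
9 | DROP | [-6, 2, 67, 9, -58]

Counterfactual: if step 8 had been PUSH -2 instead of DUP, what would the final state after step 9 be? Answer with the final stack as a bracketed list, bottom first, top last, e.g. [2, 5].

(re-executing from step 8 with the substitution; state before step 8: [-6, 2, 67, 9, -58])
8 | PUSH -2 | [-6, 2, 67, 9, -58, -2]
9 | DROP | [-6, 2, 67, 9, -58]

[-6, 2, 67, 9, -58]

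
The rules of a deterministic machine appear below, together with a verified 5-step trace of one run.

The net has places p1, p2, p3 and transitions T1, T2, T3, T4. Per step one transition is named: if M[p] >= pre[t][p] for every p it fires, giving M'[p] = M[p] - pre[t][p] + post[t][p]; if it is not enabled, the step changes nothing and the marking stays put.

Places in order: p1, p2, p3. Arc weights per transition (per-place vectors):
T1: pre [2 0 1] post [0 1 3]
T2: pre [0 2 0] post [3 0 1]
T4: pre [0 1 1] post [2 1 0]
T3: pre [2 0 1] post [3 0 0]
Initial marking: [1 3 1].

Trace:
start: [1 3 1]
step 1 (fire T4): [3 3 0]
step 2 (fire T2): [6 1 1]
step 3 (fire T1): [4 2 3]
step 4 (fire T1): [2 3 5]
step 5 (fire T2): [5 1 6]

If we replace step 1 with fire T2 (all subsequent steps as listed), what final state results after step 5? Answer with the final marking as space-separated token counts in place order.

3 1 7

(re-executing from step 1 with the substitution; state before step 1: [1 3 1])
step 1 (fire T2): [4 1 2]
step 2 (fire T2): [4 1 2]
step 3 (fire T1): [2 2 4]
step 4 (fire T1): [0 3 6]
step 5 (fire T2): [3 1 7]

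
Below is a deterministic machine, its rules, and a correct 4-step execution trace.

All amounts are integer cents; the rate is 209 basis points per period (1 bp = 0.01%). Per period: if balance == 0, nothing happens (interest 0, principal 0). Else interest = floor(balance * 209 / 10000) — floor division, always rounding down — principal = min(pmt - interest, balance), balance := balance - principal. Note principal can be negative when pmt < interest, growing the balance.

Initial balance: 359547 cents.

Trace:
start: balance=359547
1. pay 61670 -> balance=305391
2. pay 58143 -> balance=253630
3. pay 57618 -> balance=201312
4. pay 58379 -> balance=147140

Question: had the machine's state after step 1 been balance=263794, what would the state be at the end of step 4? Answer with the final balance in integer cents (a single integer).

102881

state after step 1 := balance=263794
2. pay 58143 -> balance=211164
3. pay 57618 -> balance=157959
4. pay 58379 -> balance=102881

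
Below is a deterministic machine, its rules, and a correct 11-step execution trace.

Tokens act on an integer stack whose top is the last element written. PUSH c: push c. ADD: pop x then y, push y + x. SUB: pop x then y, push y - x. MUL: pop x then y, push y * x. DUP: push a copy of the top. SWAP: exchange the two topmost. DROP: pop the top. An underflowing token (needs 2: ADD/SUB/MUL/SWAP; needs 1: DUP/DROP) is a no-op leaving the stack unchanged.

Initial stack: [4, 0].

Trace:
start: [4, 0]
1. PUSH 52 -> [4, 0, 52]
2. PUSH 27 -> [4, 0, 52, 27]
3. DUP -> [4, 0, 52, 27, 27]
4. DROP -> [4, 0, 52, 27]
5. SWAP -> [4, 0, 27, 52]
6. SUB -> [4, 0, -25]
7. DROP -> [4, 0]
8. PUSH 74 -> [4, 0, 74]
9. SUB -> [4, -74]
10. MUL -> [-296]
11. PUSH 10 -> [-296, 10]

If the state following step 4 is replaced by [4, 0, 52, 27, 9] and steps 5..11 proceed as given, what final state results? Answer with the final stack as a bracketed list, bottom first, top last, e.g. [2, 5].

[4, 0, 10]

state after step 4 := [4, 0, 52, 27, 9]
5. SWAP -> [4, 0, 52, 9, 27]
6. SUB -> [4, 0, 52, -18]
7. DROP -> [4, 0, 52]
8. PUSH 74 -> [4, 0, 52, 74]
9. SUB -> [4, 0, -22]
10. MUL -> [4, 0]
11. PUSH 10 -> [4, 0, 10]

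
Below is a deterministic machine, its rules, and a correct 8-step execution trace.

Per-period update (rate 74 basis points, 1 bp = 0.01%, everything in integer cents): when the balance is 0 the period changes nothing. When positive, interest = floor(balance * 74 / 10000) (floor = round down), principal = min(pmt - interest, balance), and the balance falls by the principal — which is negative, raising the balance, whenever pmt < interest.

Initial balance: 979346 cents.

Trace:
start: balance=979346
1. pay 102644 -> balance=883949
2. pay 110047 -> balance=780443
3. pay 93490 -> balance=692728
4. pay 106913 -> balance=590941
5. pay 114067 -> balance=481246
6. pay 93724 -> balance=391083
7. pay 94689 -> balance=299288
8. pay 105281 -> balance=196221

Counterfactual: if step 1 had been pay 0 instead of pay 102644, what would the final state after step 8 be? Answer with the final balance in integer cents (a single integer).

(re-executing from step 1 with the substitution; state before step 1: balance=979346)
1. pay 0 -> balance=986593
2. pay 110047 -> balance=883846
3. pay 93490 -> balance=796896
4. pay 106913 -> balance=695880
5. pay 114067 -> balance=586962
6. pay 93724 -> balance=497581
7. pay 94689 -> balance=406574
8. pay 105281 -> balance=304301

304301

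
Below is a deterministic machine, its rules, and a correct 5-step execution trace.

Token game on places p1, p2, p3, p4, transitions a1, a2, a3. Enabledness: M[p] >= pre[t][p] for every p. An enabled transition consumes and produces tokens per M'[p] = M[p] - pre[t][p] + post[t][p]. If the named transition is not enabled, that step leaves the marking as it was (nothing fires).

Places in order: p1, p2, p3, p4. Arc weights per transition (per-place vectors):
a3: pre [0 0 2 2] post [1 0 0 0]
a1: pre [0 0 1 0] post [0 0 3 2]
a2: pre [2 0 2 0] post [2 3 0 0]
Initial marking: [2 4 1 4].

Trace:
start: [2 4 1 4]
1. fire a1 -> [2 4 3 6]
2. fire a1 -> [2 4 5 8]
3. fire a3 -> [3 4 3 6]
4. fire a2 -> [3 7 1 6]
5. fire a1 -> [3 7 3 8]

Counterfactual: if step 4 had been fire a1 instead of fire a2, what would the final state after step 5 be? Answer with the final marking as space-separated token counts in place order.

(re-executing from step 4 with the substitution; state before step 4: [3 4 3 6])
4. fire a1 -> [3 4 5 8]
5. fire a1 -> [3 4 7 10]

3 4 7 10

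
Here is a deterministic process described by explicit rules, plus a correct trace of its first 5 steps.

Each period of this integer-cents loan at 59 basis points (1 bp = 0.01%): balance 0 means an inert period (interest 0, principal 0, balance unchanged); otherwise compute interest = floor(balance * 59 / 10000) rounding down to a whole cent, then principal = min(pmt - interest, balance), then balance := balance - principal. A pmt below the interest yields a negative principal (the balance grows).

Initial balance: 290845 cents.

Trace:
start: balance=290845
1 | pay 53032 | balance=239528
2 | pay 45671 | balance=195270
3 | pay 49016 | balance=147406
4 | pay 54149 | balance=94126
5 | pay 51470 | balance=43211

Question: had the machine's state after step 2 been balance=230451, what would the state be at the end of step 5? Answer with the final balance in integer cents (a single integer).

state after step 2 := balance=230451
3 | pay 49016 | balance=182794
4 | pay 54149 | balance=129723
5 | pay 51470 | balance=79018

79018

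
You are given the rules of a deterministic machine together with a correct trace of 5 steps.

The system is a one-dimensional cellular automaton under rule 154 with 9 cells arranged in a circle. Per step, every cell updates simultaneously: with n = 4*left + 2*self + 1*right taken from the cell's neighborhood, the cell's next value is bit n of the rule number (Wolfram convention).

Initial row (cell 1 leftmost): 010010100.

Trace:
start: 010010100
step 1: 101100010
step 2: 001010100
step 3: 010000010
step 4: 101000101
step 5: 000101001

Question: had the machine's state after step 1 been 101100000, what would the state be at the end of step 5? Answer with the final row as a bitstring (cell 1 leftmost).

000001001

state after step 1 := 101100000
step 2: 001010001
step 3: 110001010
step 4: 101010000
step 5: 000001001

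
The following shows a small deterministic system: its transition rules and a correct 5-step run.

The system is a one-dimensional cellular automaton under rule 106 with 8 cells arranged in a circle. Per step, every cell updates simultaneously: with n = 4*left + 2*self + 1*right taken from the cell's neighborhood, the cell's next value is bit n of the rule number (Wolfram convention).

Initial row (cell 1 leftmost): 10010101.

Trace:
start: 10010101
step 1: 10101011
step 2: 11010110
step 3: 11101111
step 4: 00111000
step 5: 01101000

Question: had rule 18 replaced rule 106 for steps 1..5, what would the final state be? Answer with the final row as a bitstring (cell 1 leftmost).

(re-executing steps 1..5 under rule 18; state before step 1: 10010101)
step 1: 01100000
step 2: 10010000
step 3: 01101001
step 4: 00000110
step 5: 00001001

00001001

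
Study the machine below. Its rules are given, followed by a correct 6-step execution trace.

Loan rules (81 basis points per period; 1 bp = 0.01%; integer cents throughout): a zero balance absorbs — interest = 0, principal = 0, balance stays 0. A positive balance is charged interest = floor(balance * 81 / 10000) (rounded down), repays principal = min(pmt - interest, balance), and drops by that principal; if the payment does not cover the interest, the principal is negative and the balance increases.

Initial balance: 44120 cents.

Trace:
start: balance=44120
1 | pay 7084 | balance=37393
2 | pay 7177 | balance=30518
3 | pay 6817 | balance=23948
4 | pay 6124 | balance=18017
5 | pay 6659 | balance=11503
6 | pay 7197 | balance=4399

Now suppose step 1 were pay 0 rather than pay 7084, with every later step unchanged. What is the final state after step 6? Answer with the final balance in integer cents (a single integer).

(re-executing from step 1 with the substitution; state before step 1: balance=44120)
1 | pay 0 | balance=44477
2 | pay 7177 | balance=37660
3 | pay 6817 | balance=31148
4 | pay 6124 | balance=25276
5 | pay 6659 | balance=18821
6 | pay 7197 | balance=11776

11776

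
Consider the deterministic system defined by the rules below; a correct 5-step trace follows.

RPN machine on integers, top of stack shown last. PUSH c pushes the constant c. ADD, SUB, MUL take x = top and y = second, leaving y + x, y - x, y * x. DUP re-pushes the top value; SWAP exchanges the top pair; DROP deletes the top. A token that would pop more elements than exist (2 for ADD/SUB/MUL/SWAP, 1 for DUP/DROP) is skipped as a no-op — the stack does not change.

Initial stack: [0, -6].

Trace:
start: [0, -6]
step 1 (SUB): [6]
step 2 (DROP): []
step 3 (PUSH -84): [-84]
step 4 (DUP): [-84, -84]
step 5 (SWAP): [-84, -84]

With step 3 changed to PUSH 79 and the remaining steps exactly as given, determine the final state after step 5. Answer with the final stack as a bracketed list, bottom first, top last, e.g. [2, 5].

(re-executing from step 3 with the substitution; state before step 3: [])
step 3 (PUSH 79): [79]
step 4 (DUP): [79, 79]
step 5 (SWAP): [79, 79]

[79, 79]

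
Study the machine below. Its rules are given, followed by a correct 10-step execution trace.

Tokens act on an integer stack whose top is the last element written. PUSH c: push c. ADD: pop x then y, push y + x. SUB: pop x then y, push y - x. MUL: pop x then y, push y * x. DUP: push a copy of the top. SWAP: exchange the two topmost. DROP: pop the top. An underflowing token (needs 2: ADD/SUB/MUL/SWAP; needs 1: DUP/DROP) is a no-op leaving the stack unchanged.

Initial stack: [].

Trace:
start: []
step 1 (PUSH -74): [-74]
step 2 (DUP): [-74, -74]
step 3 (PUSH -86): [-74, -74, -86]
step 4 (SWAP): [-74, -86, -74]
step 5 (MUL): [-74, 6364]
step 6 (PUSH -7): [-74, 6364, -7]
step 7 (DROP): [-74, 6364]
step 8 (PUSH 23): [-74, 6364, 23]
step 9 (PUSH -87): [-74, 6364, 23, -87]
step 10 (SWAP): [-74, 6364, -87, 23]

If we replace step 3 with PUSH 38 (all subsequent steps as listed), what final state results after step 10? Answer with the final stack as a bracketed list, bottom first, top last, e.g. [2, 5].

(re-executing from step 3 with the substitution; state before step 3: [-74, -74])
step 3 (PUSH 38): [-74, -74, 38]
step 4 (SWAP): [-74, 38, -74]
step 5 (MUL): [-74, -2812]
step 6 (PUSH -7): [-74, -2812, -7]
step 7 (DROP): [-74, -2812]
step 8 (PUSH 23): [-74, -2812, 23]
step 9 (PUSH -87): [-74, -2812, 23, -87]
step 10 (SWAP): [-74, -2812, -87, 23]

[-74, -2812, -87, 23]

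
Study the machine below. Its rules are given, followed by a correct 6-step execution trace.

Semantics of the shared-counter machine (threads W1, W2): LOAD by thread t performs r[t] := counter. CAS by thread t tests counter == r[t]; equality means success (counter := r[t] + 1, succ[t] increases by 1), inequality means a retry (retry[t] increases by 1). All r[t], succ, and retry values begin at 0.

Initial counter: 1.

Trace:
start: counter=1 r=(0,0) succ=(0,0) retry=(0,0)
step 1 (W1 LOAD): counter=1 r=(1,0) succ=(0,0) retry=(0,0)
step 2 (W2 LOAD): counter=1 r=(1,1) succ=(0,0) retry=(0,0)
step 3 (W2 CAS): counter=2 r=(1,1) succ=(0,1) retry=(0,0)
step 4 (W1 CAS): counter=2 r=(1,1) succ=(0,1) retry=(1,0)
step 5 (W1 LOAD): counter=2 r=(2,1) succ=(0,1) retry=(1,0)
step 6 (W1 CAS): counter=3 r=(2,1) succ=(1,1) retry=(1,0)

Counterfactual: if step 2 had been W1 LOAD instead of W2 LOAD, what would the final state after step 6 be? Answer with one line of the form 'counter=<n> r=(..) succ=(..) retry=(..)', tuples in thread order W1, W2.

(re-executing from step 2 with the substitution; state before step 2: counter=1 r=(1,0) succ=(0,0) retry=(0,0))
step 2 (W1 LOAD): counter=1 r=(1,0) succ=(0,0) retry=(0,0)
step 3 (W2 CAS): counter=1 r=(1,0) succ=(0,0) retry=(0,1)
step 4 (W1 CAS): counter=2 r=(1,0) succ=(1,0) retry=(0,1)
step 5 (W1 LOAD): counter=2 r=(2,0) succ=(1,0) retry=(0,1)
step 6 (W1 CAS): counter=3 r=(2,0) succ=(2,0) retry=(0,1)

counter=3 r=(2,0) succ=(2,0) retry=(0,1)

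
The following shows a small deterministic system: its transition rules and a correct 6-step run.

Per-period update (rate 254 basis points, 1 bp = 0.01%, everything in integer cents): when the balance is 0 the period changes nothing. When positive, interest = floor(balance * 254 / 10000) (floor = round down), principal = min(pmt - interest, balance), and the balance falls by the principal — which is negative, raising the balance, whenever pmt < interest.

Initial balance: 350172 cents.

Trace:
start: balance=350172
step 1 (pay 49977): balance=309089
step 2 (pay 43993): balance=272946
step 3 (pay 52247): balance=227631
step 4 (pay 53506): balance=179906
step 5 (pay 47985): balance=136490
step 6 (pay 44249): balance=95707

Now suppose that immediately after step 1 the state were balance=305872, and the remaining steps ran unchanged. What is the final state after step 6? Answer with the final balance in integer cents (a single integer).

92062

state after step 1 := balance=305872
step 2 (pay 43993): balance=269648
step 3 (pay 52247): balance=224250
step 4 (pay 53506): balance=176439
step 5 (pay 47985): balance=132935
step 6 (pay 44249): balance=92062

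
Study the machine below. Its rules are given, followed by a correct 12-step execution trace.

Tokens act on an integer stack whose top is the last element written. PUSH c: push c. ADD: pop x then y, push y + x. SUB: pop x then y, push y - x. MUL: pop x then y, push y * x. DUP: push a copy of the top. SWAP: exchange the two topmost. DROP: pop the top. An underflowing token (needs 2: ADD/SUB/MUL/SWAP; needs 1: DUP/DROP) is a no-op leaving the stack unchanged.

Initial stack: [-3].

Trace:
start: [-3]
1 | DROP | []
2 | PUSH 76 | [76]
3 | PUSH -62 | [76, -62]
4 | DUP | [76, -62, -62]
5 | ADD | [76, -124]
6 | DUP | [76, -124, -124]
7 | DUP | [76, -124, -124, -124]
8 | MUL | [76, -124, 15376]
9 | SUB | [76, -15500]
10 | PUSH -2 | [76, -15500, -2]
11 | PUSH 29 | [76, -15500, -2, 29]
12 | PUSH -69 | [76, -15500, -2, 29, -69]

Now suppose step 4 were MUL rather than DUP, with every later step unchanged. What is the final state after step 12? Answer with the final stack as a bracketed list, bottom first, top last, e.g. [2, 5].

[-22207656, -2, 29, -69]

(re-executing from step 4 with the substitution; state before step 4: [76, -62])
4 | MUL | [-4712]
5 | ADD | [-4712]
6 | DUP | [-4712, -4712]
7 | DUP | [-4712, -4712, -4712]
8 | MUL | [-4712, 22202944]
9 | SUB | [-22207656]
10 | PUSH -2 | [-22207656, -2]
11 | PUSH 29 | [-22207656, -2, 29]
12 | PUSH -69 | [-22207656, -2, 29, -69]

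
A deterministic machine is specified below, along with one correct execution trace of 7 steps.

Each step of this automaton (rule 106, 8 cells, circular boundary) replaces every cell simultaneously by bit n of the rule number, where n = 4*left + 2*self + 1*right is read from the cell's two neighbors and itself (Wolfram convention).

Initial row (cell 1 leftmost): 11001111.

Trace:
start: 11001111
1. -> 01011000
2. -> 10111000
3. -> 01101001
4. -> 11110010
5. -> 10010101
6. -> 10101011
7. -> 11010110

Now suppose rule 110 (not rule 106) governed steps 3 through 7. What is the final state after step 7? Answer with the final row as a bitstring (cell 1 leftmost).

(re-executing steps 3..7 under rule 110; state before step 3: 10111000)
3. -> 11101001
4. -> 00111011
5. -> 01101111
6. -> 11111001
7. -> 00001011

00001011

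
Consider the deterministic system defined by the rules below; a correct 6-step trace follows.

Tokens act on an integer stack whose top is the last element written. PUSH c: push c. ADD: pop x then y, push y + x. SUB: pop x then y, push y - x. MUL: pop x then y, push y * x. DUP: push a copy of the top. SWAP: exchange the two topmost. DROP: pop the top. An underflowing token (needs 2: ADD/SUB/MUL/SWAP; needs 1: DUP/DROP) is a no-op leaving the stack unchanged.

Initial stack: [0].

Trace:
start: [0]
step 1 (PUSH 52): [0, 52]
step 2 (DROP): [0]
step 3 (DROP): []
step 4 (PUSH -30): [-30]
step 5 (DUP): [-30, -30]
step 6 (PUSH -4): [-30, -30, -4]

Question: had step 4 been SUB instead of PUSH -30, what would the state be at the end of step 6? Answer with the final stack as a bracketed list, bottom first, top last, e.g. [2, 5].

[-4]

(re-executing from step 4 with the substitution; state before step 4: [])
step 4 (SUB): []
step 5 (DUP): []
step 6 (PUSH -4): [-4]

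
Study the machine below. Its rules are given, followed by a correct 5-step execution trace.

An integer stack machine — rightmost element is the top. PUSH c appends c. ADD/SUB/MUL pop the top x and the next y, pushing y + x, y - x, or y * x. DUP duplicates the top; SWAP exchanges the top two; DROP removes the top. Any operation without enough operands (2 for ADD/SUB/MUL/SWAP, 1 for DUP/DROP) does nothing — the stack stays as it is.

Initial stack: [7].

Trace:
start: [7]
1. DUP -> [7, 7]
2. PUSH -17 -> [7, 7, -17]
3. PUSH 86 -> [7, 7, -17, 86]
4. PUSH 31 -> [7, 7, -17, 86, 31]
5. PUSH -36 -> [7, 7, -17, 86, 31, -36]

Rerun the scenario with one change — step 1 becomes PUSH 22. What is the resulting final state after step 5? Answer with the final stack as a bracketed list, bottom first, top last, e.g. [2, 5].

(re-executing from step 1 with the substitution; state before step 1: [7])
1. PUSH 22 -> [7, 22]
2. PUSH -17 -> [7, 22, -17]
3. PUSH 86 -> [7, 22, -17, 86]
4. PUSH 31 -> [7, 22, -17, 86, 31]
5. PUSH -36 -> [7, 22, -17, 86, 31, -36]

[7, 22, -17, 86, 31, -36]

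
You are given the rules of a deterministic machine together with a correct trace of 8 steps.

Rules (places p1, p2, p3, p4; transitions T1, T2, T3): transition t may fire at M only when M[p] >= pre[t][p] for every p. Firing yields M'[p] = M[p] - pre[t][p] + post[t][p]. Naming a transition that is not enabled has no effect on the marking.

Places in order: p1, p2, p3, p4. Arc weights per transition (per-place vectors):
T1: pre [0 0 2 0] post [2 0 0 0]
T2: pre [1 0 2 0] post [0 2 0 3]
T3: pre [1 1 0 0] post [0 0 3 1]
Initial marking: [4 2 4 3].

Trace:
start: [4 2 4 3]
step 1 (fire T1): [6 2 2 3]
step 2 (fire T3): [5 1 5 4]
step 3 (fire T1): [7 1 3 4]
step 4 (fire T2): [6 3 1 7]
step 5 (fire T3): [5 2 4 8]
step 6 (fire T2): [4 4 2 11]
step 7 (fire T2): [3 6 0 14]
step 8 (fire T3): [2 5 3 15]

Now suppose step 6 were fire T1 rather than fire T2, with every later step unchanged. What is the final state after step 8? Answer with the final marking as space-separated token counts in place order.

(re-executing from step 6 with the substitution; state before step 6: [5 2 4 8])
step 6 (fire T1): [7 2 2 8]
step 7 (fire T2): [6 4 0 11]
step 8 (fire T3): [5 3 3 12]

5 3 3 12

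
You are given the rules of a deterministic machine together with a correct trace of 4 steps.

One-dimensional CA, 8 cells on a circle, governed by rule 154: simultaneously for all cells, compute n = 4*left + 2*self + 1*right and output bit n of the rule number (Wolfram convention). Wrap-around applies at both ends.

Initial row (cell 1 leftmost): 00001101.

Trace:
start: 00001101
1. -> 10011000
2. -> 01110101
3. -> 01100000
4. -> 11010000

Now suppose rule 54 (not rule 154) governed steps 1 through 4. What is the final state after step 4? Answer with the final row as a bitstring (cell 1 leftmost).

(re-executing steps 1..4 under rule 54; state before step 1: 00001101)
1. -> 10010011
2. -> 01111100
3. -> 10000010
4. -> 11000111

11000111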